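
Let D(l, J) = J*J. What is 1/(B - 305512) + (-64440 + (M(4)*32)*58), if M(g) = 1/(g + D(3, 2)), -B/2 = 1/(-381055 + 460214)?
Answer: -1552807839396439/24184024410 ≈ -64208.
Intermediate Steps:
B = -2/79159 (B = -2/(-381055 + 460214) = -2/79159 ≈ -2.5266e-5)
D(l, J) = J²
M(g) = 1/(4 + g) (M(g) = 1/(g + 2²) = 1/(g + 4) = 1/(4 + g))
1/(B - 305512) + (-64440 + (M(4)*32)*58) = 1/(-2/79159 - 305512) + (-64440 + (32/(4 + 4))*58) = 1/(-24184024410/79159) + (-64440 + (32/8)*58) = -79159/24184024410 + (-64440 + ((⅛)*32)*58) = -79159/24184024410 + (-64440 + 4*58) = -79159/24184024410 + (-64440 + 232) = -79159/24184024410 - 64208 = -1552807839396439/24184024410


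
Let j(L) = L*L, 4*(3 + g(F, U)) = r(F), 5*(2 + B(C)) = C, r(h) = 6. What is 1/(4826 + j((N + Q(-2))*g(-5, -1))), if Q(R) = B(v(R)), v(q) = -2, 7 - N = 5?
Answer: 25/120659 ≈ 0.00020720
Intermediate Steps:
N = 2 (N = 7 - 1*5 = 7 - 5 = 2)
B(C) = -2 + C/5
g(F, U) = -3/2 (g(F, U) = -3 + (¼)*6 = -3 + 3/2 = -3/2)
Q(R) = -12/5 (Q(R) = -2 + (⅕)*(-2) = -2 - ⅖ = -12/5)
j(L) = L²
1/(4826 + j((N + Q(-2))*g(-5, -1))) = 1/(4826 + ((2 - 12/5)*(-3/2))²) = 1/(4826 + (-⅖*(-3/2))²) = 1/(4826 + (⅗)²) = 1/(4826 + 9/25) = 1/(120659/25) = 25/120659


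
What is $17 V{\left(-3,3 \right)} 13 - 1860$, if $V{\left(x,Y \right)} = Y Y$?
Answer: $129$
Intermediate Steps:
$V{\left(x,Y \right)} = Y^{2}$
$17 V{\left(-3,3 \right)} 13 - 1860 = 17 \cdot 3^{2} \cdot 13 - 1860 = 17 \cdot 9 \cdot 13 - 1860 = 153 \cdot 13 - 1860 = 1989 - 1860 = 129$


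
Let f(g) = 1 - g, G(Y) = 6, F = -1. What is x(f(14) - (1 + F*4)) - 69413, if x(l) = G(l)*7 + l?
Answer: -69381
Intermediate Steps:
x(l) = 42 + l (x(l) = 6*7 + l = 42 + l)
x(f(14) - (1 + F*4)) - 69413 = (42 + ((1 - 1*14) - (1 - 1*4))) - 69413 = (42 + ((1 - 14) - (1 - 4))) - 69413 = (42 + (-13 - 1*(-3))) - 69413 = (42 + (-13 + 3)) - 69413 = (42 - 10) - 69413 = 32 - 69413 = -69381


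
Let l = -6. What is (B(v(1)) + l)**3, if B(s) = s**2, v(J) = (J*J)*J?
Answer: -125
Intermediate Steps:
v(J) = J**3 (v(J) = J**2*J = J**3)
(B(v(1)) + l)**3 = ((1**3)**2 - 6)**3 = (1**2 - 6)**3 = (1 - 6)**3 = (-5)**3 = -125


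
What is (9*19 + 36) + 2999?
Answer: 3206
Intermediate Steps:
(9*19 + 36) + 2999 = (171 + 36) + 2999 = 207 + 2999 = 3206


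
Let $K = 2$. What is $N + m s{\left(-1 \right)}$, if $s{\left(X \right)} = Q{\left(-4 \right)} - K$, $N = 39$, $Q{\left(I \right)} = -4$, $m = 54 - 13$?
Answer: $-207$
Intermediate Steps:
$m = 41$
$s{\left(X \right)} = -6$ ($s{\left(X \right)} = -4 - 2 = -6$)
$N + m s{\left(-1 \right)} = 39 + 41 \left(-6\right) = 39 - 246 = -207$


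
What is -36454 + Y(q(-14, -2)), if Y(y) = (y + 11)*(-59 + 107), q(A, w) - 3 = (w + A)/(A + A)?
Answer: -250282/7 ≈ -35755.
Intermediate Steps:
q(A, w) = 3 + (A + w)/(2*A) (q(A, w) = 3 + (w + A)/(A + A) = 3 + (A + w)/((2*A)) = 3 + (A + w)*(1/(2*A)) = 3 + (A + w)/(2*A))
Y(y) = 528 + 48*y (Y(y) = (11 + y)*48 = 528 + 48*y)
-36454 + Y(q(-14, -2)) = -36454 + (528 + 48*((½)*(-2 + 7*(-14))/(-14))) = -36454 + (528 + 48*((½)*(-1/14)*(-2 - 98))) = -36454 + (528 + 48*((½)*(-1/14)*(-100))) = -36454 + (528 + 48*(25/7)) = -36454 + (528 + 1200/7) = -36454 + 4896/7 = -250282/7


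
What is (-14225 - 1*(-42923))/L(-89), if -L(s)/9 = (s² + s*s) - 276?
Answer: -4783/23349 ≈ -0.20485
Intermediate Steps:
L(s) = 2484 - 18*s² (L(s) = -9*((s² + s*s) - 276) = -9*((s² + s²) - 276) = -9*(2*s² - 276) = -9*(-276 + 2*s²) = 2484 - 18*s²)
(-14225 - 1*(-42923))/L(-89) = (-14225 - 1*(-42923))/(2484 - 18*(-89)²) = (-14225 + 42923)/(2484 - 18*7921) = 28698/(2484 - 142578) = 28698/(-140094) = 28698*(-1/140094) = -4783/23349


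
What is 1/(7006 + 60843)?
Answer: 1/67849 ≈ 1.4739e-5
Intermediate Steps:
1/(7006 + 60843) = 1/67849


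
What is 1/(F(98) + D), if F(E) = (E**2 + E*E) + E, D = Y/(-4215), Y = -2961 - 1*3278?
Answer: 4215/81381029 ≈ 5.1793e-5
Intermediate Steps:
Y = -6239 (Y = -2961 - 3278 = -6239)
D = 6239/4215 (D = -6239/(-4215) = -6239*(-1/4215) = 6239/4215 ≈ 1.4802)
F(E) = E + 2*E**2 (F(E) = (E**2 + E**2) + E = 2*E**2 + E = E + 2*E**2)
1/(F(98) + D) = 1/(98*(1 + 2*98) + 6239/4215) = 1/(98*(1 + 196) + 6239/4215) = 1/(98*197 + 6239/4215) = 1/(19306 + 6239/4215) = 1/(81381029/4215) = 4215/81381029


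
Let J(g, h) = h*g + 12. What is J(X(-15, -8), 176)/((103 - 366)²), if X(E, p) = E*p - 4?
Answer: 20428/69169 ≈ 0.29533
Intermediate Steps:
X(E, p) = -4 + E*p
J(g, h) = 12 + g*h (J(g, h) = g*h + 12 = 12 + g*h)
J(X(-15, -8), 176)/((103 - 366)²) = (12 + (-4 - 15*(-8))*176)/((103 - 366)²) = (12 + (-4 + 120)*176)/((-263)²) = (12 + 116*176)/69169 = (12 + 20416)*(1/69169) = 20428*(1/69169) = 20428/69169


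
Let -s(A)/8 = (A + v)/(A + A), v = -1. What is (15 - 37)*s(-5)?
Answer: 528/5 ≈ 105.60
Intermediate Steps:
s(A) = -4*(-1 + A)/A (s(A) = -8*(A - 1)/(A + A) = -8*(-1 + A)/(2*A) = -8*(-1 + A)*1/(2*A) = -4*(-1 + A)/A)
(15 - 37)*s(-5) = (15 - 37)*(-4 + 4/(-5)) = -22*(-4 + 4*(-⅕)) = -22*(-4 - ⅘) = -22*(-24/5) = 528/5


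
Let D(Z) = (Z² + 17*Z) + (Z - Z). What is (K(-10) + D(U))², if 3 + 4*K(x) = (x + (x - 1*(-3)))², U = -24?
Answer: 229441/4 ≈ 57360.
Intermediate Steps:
D(Z) = Z² + 17*Z (D(Z) = (Z² + 17*Z) + 0 = Z² + 17*Z)
K(x) = -¾ + (3 + 2*x)²/4 (K(x) = -¾ + (x + (x - 1*(-3)))²/4 = -¾ + (x + (x + 3))²/4 = -¾ + (x + (3 + x))²/4 = -¾ + (3 + 2*x)²/4)
(K(-10) + D(U))² = ((-¾ + (3 + 2*(-10))²/4) - 24*(17 - 24))² = ((-¾ + (3 - 20)²/4) - 24*(-7))² = ((-¾ + (¼)*(-17)²) + 168)² = ((-¾ + (¼)*289) + 168)² = ((-¾ + 289/4) + 168)² = (143/2 + 168)² = (479/2)² = 229441/4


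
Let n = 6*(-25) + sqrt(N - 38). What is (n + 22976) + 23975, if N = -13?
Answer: 46801 + I*sqrt(51) ≈ 46801.0 + 7.1414*I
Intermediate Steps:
n = -150 + I*sqrt(51) (n = 6*(-25) + sqrt(-13 - 38) = -150 + sqrt(-51) = -150 + I*sqrt(51) ≈ -150.0 + 7.1414*I)
(n + 22976) + 23975 = ((-150 + I*sqrt(51)) + 22976) + 23975 = (22826 + I*sqrt(51)) + 23975 = 46801 + I*sqrt(51)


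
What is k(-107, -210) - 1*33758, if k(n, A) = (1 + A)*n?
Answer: -11395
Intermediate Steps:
k(n, A) = n*(1 + A)
k(-107, -210) - 1*33758 = -107*(1 - 210) - 1*33758 = -107*(-209) - 33758 = 22363 - 33758 = -11395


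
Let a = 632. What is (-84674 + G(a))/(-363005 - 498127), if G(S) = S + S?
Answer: 41705/430566 ≈ 0.096861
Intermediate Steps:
G(S) = 2*S
(-84674 + G(a))/(-363005 - 498127) = (-84674 + 2*632)/(-363005 - 498127) = (-84674 + 1264)/(-861132) = -83410*(-1/861132) = 41705/430566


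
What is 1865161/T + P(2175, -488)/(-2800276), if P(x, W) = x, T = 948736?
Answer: 1305225520909/664180662784 ≈ 1.9652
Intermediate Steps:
1865161/T + P(2175, -488)/(-2800276) = 1865161/948736 + 2175/(-2800276) = 1865161*(1/948736) + 2175*(-1/2800276) = 1865161/948736 - 2175/2800276 = 1305225520909/664180662784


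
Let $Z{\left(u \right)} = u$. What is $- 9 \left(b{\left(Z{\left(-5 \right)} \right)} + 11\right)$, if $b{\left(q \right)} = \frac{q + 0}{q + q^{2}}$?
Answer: $- \frac{387}{4} \approx -96.75$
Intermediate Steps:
$b{\left(q \right)} = \frac{q}{q + q^{2}}$
$- 9 \left(b{\left(Z{\left(-5 \right)} \right)} + 11\right) = - 9 \left(\frac{1}{1 - 5} + 11\right) = - 9 \left(\frac{1}{-4} + 11\right) = - 9 \left(- \frac{1}{4} + 11\right) = \left(-9\right) \frac{43}{4} = - \frac{387}{4}$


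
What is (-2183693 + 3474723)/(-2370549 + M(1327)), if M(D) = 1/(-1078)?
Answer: -1391730340/2555451823 ≈ -0.54461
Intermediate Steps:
M(D) = -1/1078
(-2183693 + 3474723)/(-2370549 + M(1327)) = (-2183693 + 3474723)/(-2370549 - 1/1078) = 1291030/(-2555451823/1078) = 1291030*(-1078/2555451823) = -1391730340/2555451823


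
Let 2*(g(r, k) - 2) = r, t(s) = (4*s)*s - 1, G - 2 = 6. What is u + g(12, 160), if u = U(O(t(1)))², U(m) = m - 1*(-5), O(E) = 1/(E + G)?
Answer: 4104/121 ≈ 33.917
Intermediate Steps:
G = 8 (G = 2 + 6 = 8)
t(s) = -1 + 4*s² (t(s) = 4*s² - 1 = -1 + 4*s²)
O(E) = 1/(8 + E) (O(E) = 1/(E + 8) = 1/(8 + E))
U(m) = 5 + m (U(m) = m + 5 = 5 + m)
u = 3136/121 (u = (5 + 1/(8 + (-1 + 4*1²)))² = (5 + 1/(8 + (-1 + 4*1)))² = (5 + 1/(8 + (-1 + 4)))² = (5 + 1/(8 + 3))² = (5 + 1/11)² = (56/11)² = 3136/121 ≈ 25.917)
g(r, k) = 2 + r/2
u + g(12, 160) = 3136/121 + (2 + (½)*12) = 3136/121 + (2 + 6) = 3136/121 + 8 = 4104/121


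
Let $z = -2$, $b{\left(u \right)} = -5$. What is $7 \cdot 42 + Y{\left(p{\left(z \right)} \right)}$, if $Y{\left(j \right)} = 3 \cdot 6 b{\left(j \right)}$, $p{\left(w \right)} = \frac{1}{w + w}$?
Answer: $204$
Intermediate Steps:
$p{\left(w \right)} = \frac{1}{2 w}$
$Y{\left(j \right)} = -90$ ($Y{\left(j \right)} = 3 \cdot 6 \left(-5\right) = 18 \left(-5\right) = -90$)
$7 \cdot 42 + Y{\left(p{\left(z \right)} \right)} = 7 \cdot 42 - 90 = 294 - 90 = 204$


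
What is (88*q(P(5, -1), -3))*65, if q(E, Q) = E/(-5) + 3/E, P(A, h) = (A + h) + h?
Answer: 2288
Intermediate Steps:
P(A, h) = A + 2*h
q(E, Q) = 3/E - E/5 (q(E, Q) = E*(-⅕) + 3/E = -E/5 + 3/E = 3/E - E/5)
(88*q(P(5, -1), -3))*65 = (88*(3/(5 + 2*(-1)) - (5 + 2*(-1))/5))*65 = (88*(3/(5 - 2) - (5 - 2)/5))*65 = (88*(3/3 - ⅕*3))*65 = (88*(3*(⅓) - ⅗))*65 = (88*(1 - ⅗))*65 = (88*(⅖))*65 = (176/5)*65 = 2288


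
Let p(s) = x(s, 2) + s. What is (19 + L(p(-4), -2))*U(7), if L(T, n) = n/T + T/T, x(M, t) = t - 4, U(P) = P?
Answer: 427/3 ≈ 142.33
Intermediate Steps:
x(M, t) = -4 + t
p(s) = -2 + s (p(s) = (-4 + 2) + s = -2 + s)
L(T, n) = 1 + n/T (L(T, n) = n/T + 1 = 1 + n/T)
(19 + L(p(-4), -2))*U(7) = (19 + ((-2 - 4) - 2)/(-2 - 4))*7 = (19 + (-6 - 2)/(-6))*7 = (19 - 1/6*(-8))*7 = (19 + 4/3)*7 = (61/3)*7 = 427/3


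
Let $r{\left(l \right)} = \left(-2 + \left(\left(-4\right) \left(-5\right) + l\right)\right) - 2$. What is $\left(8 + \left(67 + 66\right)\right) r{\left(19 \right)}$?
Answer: $4935$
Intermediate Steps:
$r{\left(l \right)} = 16 + l$ ($r{\left(l \right)} = \left(-2 + \left(20 + l\right)\right) - 2 = \left(18 + l\right) - 2 = 16 + l$)
$\left(8 + \left(67 + 66\right)\right) r{\left(19 \right)} = \left(8 + \left(67 + 66\right)\right) \left(16 + 19\right) = \left(8 + 133\right) 35 = 141 \cdot 35 = 4935$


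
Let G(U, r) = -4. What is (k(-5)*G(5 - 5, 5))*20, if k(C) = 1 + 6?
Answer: -560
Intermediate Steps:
k(C) = 7
(k(-5)*G(5 - 5, 5))*20 = (7*(-4))*20 = -28*20 = -560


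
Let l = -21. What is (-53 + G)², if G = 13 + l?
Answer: 3721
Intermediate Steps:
G = -8 (G = 13 - 21 = -8)
(-53 + G)² = (-53 - 8)² = (-61)² = 3721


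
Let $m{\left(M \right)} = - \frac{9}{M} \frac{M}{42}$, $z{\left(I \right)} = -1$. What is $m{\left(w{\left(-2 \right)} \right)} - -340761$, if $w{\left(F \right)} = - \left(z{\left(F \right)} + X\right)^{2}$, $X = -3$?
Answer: $\frac{4770651}{14} \approx 3.4076 \cdot 10^{5}$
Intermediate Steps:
$w{\left(F \right)} = -16$ ($w{\left(F \right)} = - \left(-1 - 3\right)^{2} = - \left(-4\right)^{2} = \left(-1\right) 16 = -16$)
$m{\left(M \right)} = - \frac{3}{14}$ ($m{\left(M \right)} = - \frac{9}{M} M \frac{1}{42} = - \frac{9}{M} \frac{M}{42} = - \frac{3}{14}$)
$m{\left(w{\left(-2 \right)} \right)} - -340761 = - \frac{3}{14} - -340761 = - \frac{3}{14} + 340761 = \frac{4770651}{14}$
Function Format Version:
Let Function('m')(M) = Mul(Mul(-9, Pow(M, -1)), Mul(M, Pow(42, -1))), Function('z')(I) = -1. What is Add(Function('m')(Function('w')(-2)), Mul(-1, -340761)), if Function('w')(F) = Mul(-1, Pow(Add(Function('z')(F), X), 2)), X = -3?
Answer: Rational(4770651, 14) ≈ 3.4076e+5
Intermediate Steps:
Function('w')(F) = -16 (Function('w')(F) = Mul(-1, Pow(Add(-1, -3), 2)) = Mul(-1, Pow(-4, 2)) = Mul(-1, 16) = -16)
Function('m')(M) = Rational(-3, 14) (Function('m')(M) = Mul(Mul(-9, Pow(M, -1)), Mul(M, Rational(1, 42))) = Mul(Mul(-9, Pow(M, -1)), Mul(Rational(1, 42), M)) = Rational(-3, 14))
Add(Function('m')(Function('w')(-2)), Mul(-1, -340761)) = Add(Rational(-3, 14), Mul(-1, -340761)) = Add(Rational(-3, 14), 340761) = Rational(4770651, 14)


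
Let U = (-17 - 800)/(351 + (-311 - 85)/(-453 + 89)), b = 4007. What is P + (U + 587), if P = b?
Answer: 147117413/32040 ≈ 4591.7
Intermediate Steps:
P = 4007
U = -74347/32040 (U = -817/(351 - 396/(-364)) = -817/(351 - 396*(-1/364)) = -817/(351 + 99/91) = -817/32040/91 = -817*91/32040 = -74347/32040 ≈ -2.3204)
P + (U + 587) = 4007 + (-74347/32040 + 587) = 4007 + 18733133/32040 = 147117413/32040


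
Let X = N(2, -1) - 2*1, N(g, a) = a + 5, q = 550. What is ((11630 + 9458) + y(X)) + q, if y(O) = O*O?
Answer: 21642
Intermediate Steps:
N(g, a) = 5 + a
X = 2 (X = (5 - 1) - 2*1 = 4 - 2 = 2)
y(O) = O²
((11630 + 9458) + y(X)) + q = ((11630 + 9458) + 2²) + 550 = (21088 + 4) + 550 = 21092 + 550 = 21642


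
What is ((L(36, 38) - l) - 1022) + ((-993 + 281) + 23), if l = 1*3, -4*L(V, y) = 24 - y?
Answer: -3421/2 ≈ -1710.5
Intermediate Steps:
L(V, y) = -6 + y/4 (L(V, y) = -(24 - y)/4 = -6 + y/4)
l = 3
((L(36, 38) - l) - 1022) + ((-993 + 281) + 23) = (((-6 + (¼)*38) - 1*3) - 1022) + ((-993 + 281) + 23) = (((-6 + 19/2) - 3) - 1022) + (-712 + 23) = ((7/2 - 3) - 1022) - 689 = (½ - 1022) - 689 = -2043/2 - 689 = -3421/2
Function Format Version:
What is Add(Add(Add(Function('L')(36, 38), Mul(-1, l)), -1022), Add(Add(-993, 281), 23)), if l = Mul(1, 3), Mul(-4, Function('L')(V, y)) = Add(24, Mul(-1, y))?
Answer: Rational(-3421, 2) ≈ -1710.5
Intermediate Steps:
Function('L')(V, y) = Add(-6, Mul(Rational(1, 4), y)) (Function('L')(V, y) = Mul(Rational(-1, 4), Add(24, Mul(-1, y))) = Add(-6, Mul(Rational(1, 4), y)))
l = 3
Add(Add(Add(Function('L')(36, 38), Mul(-1, l)), -1022), Add(Add(-993, 281), 23)) = Add(Add(Add(Add(-6, Mul(Rational(1, 4), 38)), Mul(-1, 3)), -1022), Add(Add(-993, 281), 23)) = Add(Add(Add(Add(-6, Rational(19, 2)), -3), -1022), Add(-712, 23)) = Add(Add(Add(Rational(7, 2), -3), -1022), -689) = Add(Add(Rational(1, 2), -1022), -689) = Add(Rational(-2043, 2), -689) = Rational(-3421, 2)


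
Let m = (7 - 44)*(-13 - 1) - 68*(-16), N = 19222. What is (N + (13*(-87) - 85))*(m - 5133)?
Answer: -63507162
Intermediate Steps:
m = 1606 (m = -37*(-14) + 1088 = 518 + 1088 = 1606)
(N + (13*(-87) - 85))*(m - 5133) = (19222 + (13*(-87) - 85))*(1606 - 5133) = (19222 + (-1131 - 85))*(-3527) = (19222 - 1216)*(-3527) = 18006*(-3527) = -63507162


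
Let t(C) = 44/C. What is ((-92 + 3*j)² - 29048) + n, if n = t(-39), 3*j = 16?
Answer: -907652/39 ≈ -23273.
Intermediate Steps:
j = 16/3 (j = (⅓)*16 = 16/3 ≈ 5.3333)
n = -44/39 (n = 44/(-39) = 44*(-1/39) = -44/39 ≈ -1.1282)
((-92 + 3*j)² - 29048) + n = ((-92 + 3*(16/3))² - 29048) - 44/39 = ((-92 + 16)² - 29048) - 44/39 = ((-76)² - 29048) - 44/39 = (5776 - 29048) - 44/39 = -23272 - 44/39 = -907652/39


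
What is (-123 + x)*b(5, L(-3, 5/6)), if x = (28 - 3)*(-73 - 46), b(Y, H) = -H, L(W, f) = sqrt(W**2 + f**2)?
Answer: 1549*sqrt(349)/3 ≈ 9645.9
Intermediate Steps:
x = -2975 (x = 25*(-119) = -2975)
(-123 + x)*b(5, L(-3, 5/6)) = (-123 - 2975)*(-sqrt((-3)**2 + (5/6)**2)) = -(-3098)*sqrt(9 + (5*(1/6))**2) = -(-3098)*sqrt(9 + (5/6)**2) = -(-3098)*sqrt(9 + 25/36) = -(-3098)*sqrt(349/36) = -(-3098)*sqrt(349)/6 = -(-1549)*sqrt(349)/3 = 1549*sqrt(349)/3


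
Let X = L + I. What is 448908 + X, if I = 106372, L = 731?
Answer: 556011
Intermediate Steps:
X = 107103 (X = 731 + 106372 = 107103)
448908 + X = 448908 + 107103 = 556011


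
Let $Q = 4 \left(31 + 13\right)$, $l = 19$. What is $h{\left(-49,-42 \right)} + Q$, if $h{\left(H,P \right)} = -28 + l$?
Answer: $167$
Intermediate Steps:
$h{\left(H,P \right)} = -9$ ($h{\left(H,P \right)} = -28 + 19 = -9$)
$Q = 176$ ($Q = 4 \cdot 44 = 176$)
$h{\left(-49,-42 \right)} + Q = -9 + 176 = 167$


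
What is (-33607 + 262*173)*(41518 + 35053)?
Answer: 897335549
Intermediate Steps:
(-33607 + 262*173)*(41518 + 35053) = (-33607 + 45326)*76571 = 11719*76571 = 897335549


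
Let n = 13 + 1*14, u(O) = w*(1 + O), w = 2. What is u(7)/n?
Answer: 16/27 ≈ 0.59259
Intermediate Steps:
u(O) = 2 + 2*O (u(O) = 2*(1 + O) = 2 + 2*O)
n = 27 (n = 13 + 14 = 27)
u(7)/n = (2 + 2*7)/27 = (2 + 14)*(1/27) = 16*(1/27) = 16/27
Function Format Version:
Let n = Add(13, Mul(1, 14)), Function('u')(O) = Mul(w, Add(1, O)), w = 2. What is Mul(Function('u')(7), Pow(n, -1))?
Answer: Rational(16, 27) ≈ 0.59259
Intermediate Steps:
Function('u')(O) = Add(2, Mul(2, O)) (Function('u')(O) = Mul(2, Add(1, O)) = Add(2, Mul(2, O)))
n = 27 (n = Add(13, 14) = 27)
Mul(Function('u')(7), Pow(n, -1)) = Mul(Add(2, Mul(2, 7)), Pow(27, -1)) = Mul(Add(2, 14), Rational(1, 27)) = Mul(16, Rational(1, 27)) = Rational(16, 27)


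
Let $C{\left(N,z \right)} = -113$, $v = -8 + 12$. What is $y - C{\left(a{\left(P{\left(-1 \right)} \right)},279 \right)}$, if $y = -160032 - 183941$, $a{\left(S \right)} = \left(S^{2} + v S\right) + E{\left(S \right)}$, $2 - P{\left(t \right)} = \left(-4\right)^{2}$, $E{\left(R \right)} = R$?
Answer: $-343860$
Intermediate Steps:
$P{\left(t \right)} = -14$ ($P{\left(t \right)} = 2 - \left(-4\right)^{2} = 2 - 16 = -14$)
$v = 4$
$a{\left(S \right)} = S^{2} + 5 S$ ($a{\left(S \right)} = \left(S^{2} + 4 S\right) + S = S^{2} + 5 S$)
$y = -343973$
$y - C{\left(a{\left(P{\left(-1 \right)} \right)},279 \right)} = -343973 - -113 = -343973 + 113 = -343860$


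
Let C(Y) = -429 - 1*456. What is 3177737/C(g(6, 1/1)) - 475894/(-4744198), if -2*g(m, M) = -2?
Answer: -7537696176868/2099307615 ≈ -3590.6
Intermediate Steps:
g(m, M) = 1 (g(m, M) = -1/2*(-2) = 1)
C(Y) = -885 (C(Y) = -429 - 456 = -885)
3177737/C(g(6, 1/1)) - 475894/(-4744198) = 3177737/(-885) - 475894/(-4744198) = 3177737*(-1/885) - 475894*(-1/4744198) = -3177737/885 + 237947/2372099 = -7537696176868/2099307615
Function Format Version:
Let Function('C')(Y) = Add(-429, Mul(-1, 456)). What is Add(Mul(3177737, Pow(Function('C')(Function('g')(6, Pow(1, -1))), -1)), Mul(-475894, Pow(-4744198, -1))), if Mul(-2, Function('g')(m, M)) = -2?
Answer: Rational(-7537696176868, 2099307615) ≈ -3590.6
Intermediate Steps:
Function('g')(m, M) = 1 (Function('g')(m, M) = Mul(Rational(-1, 2), -2) = 1)
Function('C')(Y) = -885 (Function('C')(Y) = Add(-429, -456) = -885)
Add(Mul(3177737, Pow(Function('C')(Function('g')(6, Pow(1, -1))), -1)), Mul(-475894, Pow(-4744198, -1))) = Add(Mul(3177737, Pow(-885, -1)), Mul(-475894, Pow(-4744198, -1))) = Add(Mul(3177737, Rational(-1, 885)), Mul(-475894, Rational(-1, 4744198))) = Add(Rational(-3177737, 885), Rational(237947, 2372099)) = Rational(-7537696176868, 2099307615)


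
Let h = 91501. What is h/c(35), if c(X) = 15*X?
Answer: 91501/525 ≈ 174.29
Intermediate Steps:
h/c(35) = 91501/((15*35)) = 91501/525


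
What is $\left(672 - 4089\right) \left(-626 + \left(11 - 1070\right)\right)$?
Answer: $5757645$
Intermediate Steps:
$\left(672 - 4089\right) \left(-626 + \left(11 - 1070\right)\right) = - 3417 \left(-626 - 1059\right) = \left(-3417\right) \left(-1685\right) = 5757645$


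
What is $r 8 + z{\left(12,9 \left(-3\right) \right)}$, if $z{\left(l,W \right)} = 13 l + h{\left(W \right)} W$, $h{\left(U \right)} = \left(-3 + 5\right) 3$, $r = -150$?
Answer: $-1206$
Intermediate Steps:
$h{\left(U \right)} = 6$ ($h{\left(U \right)} = 2 \cdot 3 = 6$)
$z{\left(l,W \right)} = 6 W + 13 l$ ($z{\left(l,W \right)} = 13 l + 6 W = 6 W + 13 l$)
$r 8 + z{\left(12,9 \left(-3\right) \right)} = \left(-150\right) 8 + \left(6 \cdot 9 \left(-3\right) + 13 \cdot 12\right) = -1200 + \left(6 \left(-27\right) + 156\right) = -1200 + \left(-162 + 156\right) = -1200 - 6 = -1206$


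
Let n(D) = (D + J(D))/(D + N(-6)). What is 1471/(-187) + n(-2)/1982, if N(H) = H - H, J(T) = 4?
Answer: -2915709/370634 ≈ -7.8668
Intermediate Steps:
N(H) = 0
n(D) = (4 + D)/D (n(D) = (D + 4)/(D + 0) = (4 + D)/D)
1471/(-187) + n(-2)/1982 = 1471/(-187) + ((4 - 2)/(-2))/1982 = 1471*(-1/187) - ½*2*(1/1982) = -1471/187 - 1*1/1982 = -1471/187 - 1/1982 = -2915709/370634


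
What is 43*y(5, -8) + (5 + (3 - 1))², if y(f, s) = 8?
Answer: 393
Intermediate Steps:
43*y(5, -8) + (5 + (3 - 1))² = 43*8 + (5 + (3 - 1))² = 344 + (5 + 2)² = 344 + 7² = 344 + 49 = 393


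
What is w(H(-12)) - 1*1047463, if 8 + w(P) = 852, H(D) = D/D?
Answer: -1046619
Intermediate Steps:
H(D) = 1
w(P) = 844 (w(P) = -8 + 852 = 844)
w(H(-12)) - 1*1047463 = 844 - 1*1047463 = 844 - 1047463 = -1046619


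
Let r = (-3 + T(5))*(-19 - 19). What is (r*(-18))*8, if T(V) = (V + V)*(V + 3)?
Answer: 421344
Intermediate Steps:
T(V) = 2*V*(3 + V) (T(V) = (2*V)*(3 + V) = 2*V*(3 + V))
r = -2926 (r = (-3 + 2*5*(3 + 5))*(-19 - 19) = (-3 + 2*5*8)*(-38) = (-3 + 80)*(-38) = 77*(-38) = -2926)
(r*(-18))*8 = -2926*(-18)*8 = 52668*8 = 421344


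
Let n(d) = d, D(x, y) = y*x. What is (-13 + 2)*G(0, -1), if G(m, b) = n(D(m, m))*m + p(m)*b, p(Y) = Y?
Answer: 0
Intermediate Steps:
D(x, y) = x*y
G(m, b) = m³ + b*m (G(m, b) = (m*m)*m + m*b = m²*m + b*m = m³ + b*m)
(-13 + 2)*G(0, -1) = (-13 + 2)*(0*(-1 + 0²)) = -0*(-1 + 0) = -0*(-1) = -11*0 = 0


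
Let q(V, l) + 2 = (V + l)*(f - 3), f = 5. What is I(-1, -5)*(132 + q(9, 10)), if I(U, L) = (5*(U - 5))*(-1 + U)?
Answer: 10080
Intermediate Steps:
I(U, L) = (-1 + U)*(-25 + 5*U) (I(U, L) = (5*(-5 + U))*(-1 + U) = (-25 + 5*U)*(-1 + U) = (-1 + U)*(-25 + 5*U))
q(V, l) = -2 + 2*V + 2*l (q(V, l) = -2 + (V + l)*(5 - 3) = -2 + (V + l)*2 = -2 + (2*V + 2*l) = -2 + 2*V + 2*l)
I(-1, -5)*(132 + q(9, 10)) = (25 - 30*(-1) + 5*(-1)²)*(132 + (-2 + 2*9 + 2*10)) = (25 + 30 + 5*1)*(132 + (-2 + 18 + 20)) = (25 + 30 + 5)*(132 + 36) = 60*168 = 10080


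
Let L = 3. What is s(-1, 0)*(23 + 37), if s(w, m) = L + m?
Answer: 180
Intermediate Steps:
s(w, m) = 3 + m
s(-1, 0)*(23 + 37) = (3 + 0)*(23 + 37) = 3*60 = 180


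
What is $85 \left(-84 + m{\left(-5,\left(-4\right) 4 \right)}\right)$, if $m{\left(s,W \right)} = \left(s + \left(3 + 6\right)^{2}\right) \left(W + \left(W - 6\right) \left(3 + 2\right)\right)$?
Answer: $-821100$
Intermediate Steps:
$m{\left(s,W \right)} = \left(-30 + 6 W\right) \left(81 + s\right)$ ($m{\left(s,W \right)} = \left(s + 9^{2}\right) \left(W + \left(-6 + W\right) 5\right) = \left(s + 81\right) \left(W + \left(-30 + 5 W\right)\right) = \left(81 + s\right) \left(-30 + 6 W\right) = \left(-30 + 6 W\right) \left(81 + s\right)$)
$85 \left(-84 + m{\left(-5,\left(-4\right) 4 \right)}\right) = 85 \left(-84 + \left(-2430 - -150 + 486 \left(\left(-4\right) 4\right) + 6 \left(\left(-4\right) 4\right) \left(-5\right)\right)\right) = 85 \left(-84 + \left(-2430 + 150 + 486 \left(-16\right) + 6 \left(-16\right) \left(-5\right)\right)\right) = 85 \left(-84 + \left(-2430 + 150 - 7776 + 480\right)\right) = 85 \left(-84 - 9576\right) = 85 \left(-9660\right) = -821100$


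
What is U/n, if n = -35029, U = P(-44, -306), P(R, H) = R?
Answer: 44/35029 ≈ 0.0012561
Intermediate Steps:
U = -44
U/n = -44/(-35029) = -44*(-1/35029) = 44/35029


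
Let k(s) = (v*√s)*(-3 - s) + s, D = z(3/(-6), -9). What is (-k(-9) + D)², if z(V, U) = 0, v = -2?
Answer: -1215 + 648*I ≈ -1215.0 + 648.0*I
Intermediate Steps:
D = 0
k(s) = s - 2*√s*(-3 - s) (k(s) = (-2*√s)*(-3 - s) + s = -2*√s*(-3 - s) + s = s - 2*√s*(-3 - s))
(-k(-9) + D)² = (-(-9 + 2*(-9)^(3/2) + 6*√(-9)) + 0)² = (-(-9 + 2*(-27*I) + 6*(3*I)) + 0)² = (-(-9 - 54*I + 18*I) + 0)² = (-(-9 - 36*I) + 0)² = ((9 + 36*I) + 0)² = (9 + 36*I)²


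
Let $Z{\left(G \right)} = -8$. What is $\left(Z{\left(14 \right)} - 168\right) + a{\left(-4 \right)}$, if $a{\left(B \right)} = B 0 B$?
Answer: $-176$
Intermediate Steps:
$a{\left(B \right)} = 0$ ($a{\left(B \right)} = 0 B = 0$)
$\left(Z{\left(14 \right)} - 168\right) + a{\left(-4 \right)} = \left(-8 - 168\right) + 0 = -176 + 0 = -176$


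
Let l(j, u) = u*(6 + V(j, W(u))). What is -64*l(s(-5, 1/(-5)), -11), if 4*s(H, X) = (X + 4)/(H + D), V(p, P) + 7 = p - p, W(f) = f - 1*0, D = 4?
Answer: -704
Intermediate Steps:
W(f) = f (W(f) = f + 0 = f)
V(p, P) = -7 (V(p, P) = -7 + (p - p) = -7 + 0 = -7)
s(H, X) = (4 + X)/(4*(4 + H)) (s(H, X) = ((X + 4)/(H + 4))/4 = ((4 + X)/(4 + H))/4 = (4 + X)/(4*(4 + H)))
l(j, u) = -u (l(j, u) = u*(6 - 7) = u*(-1) = -u)
-64*l(s(-5, 1/(-5)), -11) = -(-64)*(-11) = -64*11 = -704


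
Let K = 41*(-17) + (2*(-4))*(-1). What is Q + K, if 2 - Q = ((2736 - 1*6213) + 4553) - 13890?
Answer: 12127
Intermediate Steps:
Q = 12816 (Q = 2 - (((2736 - 1*6213) + 4553) - 13890) = 2 - (((2736 - 6213) + 4553) - 13890) = 2 - ((-3477 + 4553) - 13890) = 2 - (1076 - 13890) = 2 - 1*(-12814) = 2 + 12814 = 12816)
K = -689 (K = -697 - 8*(-1) = -697 + 8 = -689)
Q + K = 12816 - 689 = 12127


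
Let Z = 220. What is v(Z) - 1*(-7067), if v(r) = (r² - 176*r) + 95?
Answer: 16842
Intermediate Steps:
v(r) = 95 + r² - 176*r
v(Z) - 1*(-7067) = (95 + 220² - 176*220) - 1*(-7067) = (95 + 48400 - 38720) + 7067 = 9775 + 7067 = 16842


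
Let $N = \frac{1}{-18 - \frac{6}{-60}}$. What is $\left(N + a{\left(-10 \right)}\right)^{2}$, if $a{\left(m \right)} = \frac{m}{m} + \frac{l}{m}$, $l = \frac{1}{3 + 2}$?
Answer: $\frac{68409441}{80102500} \approx 0.85402$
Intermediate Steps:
$l = \frac{1}{5} \approx 0.2$
$a{\left(m \right)} = 1 + \frac{1}{5 m}$ ($a{\left(m \right)} = \frac{m}{m} + \frac{1}{5 m} = 1 + \frac{1}{5 m}$)
$N = - \frac{10}{179}$ ($N = \frac{1}{-18 - - \frac{1}{10}} = \frac{1}{-18 + \frac{1}{10}} = \frac{1}{- \frac{179}{10}} = - \frac{10}{179} \approx -0.055866$)
$\left(N + a{\left(-10 \right)}\right)^{2} = \left(- \frac{10}{179} + \frac{\frac{1}{5} - 10}{-10}\right)^{2} = \left(- \frac{10}{179} - - \frac{49}{50}\right)^{2} = \left(- \frac{10}{179} + \frac{49}{50}\right)^{2} = \left(\frac{8271}{8950}\right)^{2} = \frac{68409441}{80102500}$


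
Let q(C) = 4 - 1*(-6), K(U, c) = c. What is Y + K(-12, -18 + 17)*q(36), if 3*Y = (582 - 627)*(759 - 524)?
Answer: -3535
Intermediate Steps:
Y = -3525 (Y = ((582 - 627)*(759 - 524))/3 = (-45*235)/3 = (⅓)*(-10575) = -3525)
q(C) = 10 (q(C) = 4 + 6 = 10)
Y + K(-12, -18 + 17)*q(36) = -3525 + (-18 + 17)*10 = -3525 - 1*10 = -3525 - 10 = -3535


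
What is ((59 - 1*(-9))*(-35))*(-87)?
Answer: 207060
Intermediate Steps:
((59 - 1*(-9))*(-35))*(-87) = ((59 + 9)*(-35))*(-87) = (68*(-35))*(-87) = -2380*(-87) = 207060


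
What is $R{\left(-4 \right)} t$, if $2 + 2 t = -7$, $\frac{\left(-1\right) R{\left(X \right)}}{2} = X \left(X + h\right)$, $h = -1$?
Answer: $180$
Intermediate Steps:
$R{\left(X \right)} = - 2 X \left(-1 + X\right)$ ($R{\left(X \right)} = - 2 X \left(X - 1\right) = - 2 X \left(-1 + X\right)$)
$t = - \frac{9}{2}$ ($t = -1 + \frac{1}{2} \left(-7\right) = -1 - \frac{7}{2} = - \frac{9}{2} \approx -4.5$)
$R{\left(-4 \right)} t = 2 \left(-4\right) \left(1 - -4\right) \left(- \frac{9}{2}\right) = 2 \left(-4\right) \left(1 + 4\right) \left(- \frac{9}{2}\right) = 2 \left(-4\right) 5 \left(- \frac{9}{2}\right) = \left(-40\right) \left(- \frac{9}{2}\right) = 180$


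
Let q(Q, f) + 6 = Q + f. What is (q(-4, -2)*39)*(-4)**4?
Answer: -119808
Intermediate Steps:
q(Q, f) = -6 + Q + f (q(Q, f) = -6 + (Q + f) = -6 + Q + f)
(q(-4, -2)*39)*(-4)**4 = ((-6 - 4 - 2)*39)*(-4)**4 = -12*39*256 = -468*256 = -119808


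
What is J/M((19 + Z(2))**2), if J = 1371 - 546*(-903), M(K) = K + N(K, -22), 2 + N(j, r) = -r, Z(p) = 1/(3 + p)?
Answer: 12360225/9716 ≈ 1272.2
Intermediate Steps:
N(j, r) = -2 - r
M(K) = 20 + K (M(K) = K + (-2 - 1*(-22)) = K + (-2 + 22) = K + 20 = 20 + K)
J = 494409 (J = 1371 + 493038 = 494409)
J/M((19 + Z(2))**2) = 494409/(20 + (19 + 1/(3 + 2))**2) = 494409/(20 + (19 + 1/5)**2) = 494409/(20 + (96/5)**2) = 494409/(20 + 9216/25) = 494409/(9716/25) = 494409*(25/9716) = 12360225/9716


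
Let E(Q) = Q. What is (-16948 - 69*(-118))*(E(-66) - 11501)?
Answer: 101859002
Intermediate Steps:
(-16948 - 69*(-118))*(E(-66) - 11501) = (-16948 - 69*(-118))*(-66 - 11501) = (-16948 + 8142)*(-11567) = -8806*(-11567) = 101859002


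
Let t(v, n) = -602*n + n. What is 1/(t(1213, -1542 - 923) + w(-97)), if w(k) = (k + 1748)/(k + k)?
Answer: 194/287402559 ≈ 6.7501e-7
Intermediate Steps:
t(v, n) = -601*n
w(k) = (1748 + k)/(2*k) (w(k) = (1748 + k)/((2*k)) = (1748 + k)*(1/(2*k)) = (1748 + k)/(2*k))
1/(t(1213, -1542 - 923) + w(-97)) = 1/(-601*(-1542 - 923) + (1/2)*(1748 - 97)/(-97)) = 1/(-601*(-2465) + (1/2)*(-1/97)*1651) = 1/(1481465 - 1651/194) = 1/(287402559/194) = 194/287402559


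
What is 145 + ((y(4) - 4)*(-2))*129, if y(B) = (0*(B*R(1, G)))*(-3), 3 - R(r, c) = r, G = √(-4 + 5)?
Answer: 1177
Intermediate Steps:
G = 1 (G = √1 = 1)
R(r, c) = 3 - r
y(B) = 0 (y(B) = (0*(B*(3 - 1*1)))*(-3) = (0*(B*(3 - 1)))*(-3) = (0*(B*2))*(-3) = (0*(2*B))*(-3) = 0*(-3) = 0)
145 + ((y(4) - 4)*(-2))*129 = 145 + ((0 - 4)*(-2))*129 = 145 - 4*(-2)*129 = 145 + 8*129 = 145 + 1032 = 1177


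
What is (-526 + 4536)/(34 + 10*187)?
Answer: 2005/952 ≈ 2.1061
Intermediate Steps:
(-526 + 4536)/(34 + 10*187) = 4010/(34 + 1870) = 4010/1904 = 4010*(1/1904) = 2005/952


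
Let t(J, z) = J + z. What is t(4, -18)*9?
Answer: -126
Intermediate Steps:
t(4, -18)*9 = (4 - 18)*9 = -14*9 = -126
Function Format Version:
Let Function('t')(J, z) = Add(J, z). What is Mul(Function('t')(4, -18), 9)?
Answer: -126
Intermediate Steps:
Mul(Function('t')(4, -18), 9) = Mul(Add(4, -18), 9) = Mul(-14, 9) = -126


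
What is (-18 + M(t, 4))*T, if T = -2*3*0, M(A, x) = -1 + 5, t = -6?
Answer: 0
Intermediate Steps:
M(A, x) = 4
T = 0 (T = -6*0 = 0)
(-18 + M(t, 4))*T = (-18 + 4)*0 = -14*0 = 0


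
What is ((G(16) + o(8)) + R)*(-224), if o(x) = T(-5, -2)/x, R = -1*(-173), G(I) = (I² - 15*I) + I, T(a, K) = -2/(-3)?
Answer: -137816/3 ≈ -45939.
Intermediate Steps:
T(a, K) = ⅔ (T(a, K) = -2*(-⅓) = ⅔)
G(I) = I² - 14*I
R = 173
o(x) = 2/(3*x)
((G(16) + o(8)) + R)*(-224) = ((16*(-14 + 16) + (⅔)/8) + 173)*(-224) = ((16*2 + (⅔)*(⅛)) + 173)*(-224) = ((32 + 1/12) + 173)*(-224) = (385/12 + 173)*(-224) = (2461/12)*(-224) = -137816/3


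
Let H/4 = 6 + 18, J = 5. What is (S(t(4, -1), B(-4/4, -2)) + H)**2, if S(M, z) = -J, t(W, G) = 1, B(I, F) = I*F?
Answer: 8281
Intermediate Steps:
B(I, F) = F*I
S(M, z) = -5 (S(M, z) = -1*5 = -5)
H = 96 (H = 4*(6 + 18) = 4*24 = 96)
(S(t(4, -1), B(-4/4, -2)) + H)**2 = (-5 + 96)**2 = 91**2 = 8281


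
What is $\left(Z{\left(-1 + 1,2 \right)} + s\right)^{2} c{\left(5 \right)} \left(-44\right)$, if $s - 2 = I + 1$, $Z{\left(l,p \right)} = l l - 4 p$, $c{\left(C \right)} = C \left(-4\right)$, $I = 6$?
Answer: $880$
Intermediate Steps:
$c{\left(C \right)} = - 4 C$
$Z{\left(l,p \right)} = l^{2} - 4 p$
$s = 9$ ($s = 2 + \left(6 + 1\right) = 2 + 7 = 9$)
$\left(Z{\left(-1 + 1,2 \right)} + s\right)^{2} c{\left(5 \right)} \left(-44\right) = \left(\left(\left(-1 + 1\right)^{2} - 8\right) + 9\right)^{2} \left(\left(-4\right) 5\right) \left(-44\right) = \left(\left(0^{2} - 8\right) + 9\right)^{2} \left(-20\right) \left(-44\right) = \left(\left(0 - 8\right) + 9\right)^{2} \left(-20\right) \left(-44\right) = \left(-8 + 9\right)^{2} \left(-20\right) \left(-44\right) = 1^{2} \left(-20\right) \left(-44\right) = 1 \left(-20\right) \left(-44\right) = \left(-20\right) \left(-44\right) = 880$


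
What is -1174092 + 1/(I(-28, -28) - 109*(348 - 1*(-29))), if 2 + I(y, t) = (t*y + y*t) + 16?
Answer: -46389549013/39511 ≈ -1.1741e+6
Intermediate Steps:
I(y, t) = 14 + 2*t*y (I(y, t) = -2 + ((t*y + y*t) + 16) = -2 + ((t*y + t*y) + 16) = -2 + (2*t*y + 16) = -2 + (16 + 2*t*y) = 14 + 2*t*y)
-1174092 + 1/(I(-28, -28) - 109*(348 - 1*(-29))) = -1174092 + 1/((14 + 2*(-28)*(-28)) - 109*(348 - 1*(-29))) = -1174092 + 1/((14 + 1568) - 109*(348 + 29)) = -1174092 + 1/(1582 - 109*377) = -1174092 + 1/(1582 - 41093) = -1174092 + 1/(-39511) = -1174092 - 1/39511 = -46389549013/39511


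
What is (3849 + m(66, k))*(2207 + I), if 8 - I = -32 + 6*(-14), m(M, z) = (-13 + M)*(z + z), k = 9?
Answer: 11195793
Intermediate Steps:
m(M, z) = 2*z*(-13 + M) (m(M, z) = (-13 + M)*(2*z) = 2*z*(-13 + M))
I = 124 (I = 8 - (-32 + 6*(-14)) = 8 - (-32 - 84) = 8 - 1*(-116) = 8 + 116 = 124)
(3849 + m(66, k))*(2207 + I) = (3849 + 2*9*(-13 + 66))*(2207 + 124) = (3849 + 2*9*53)*2331 = (3849 + 954)*2331 = 4803*2331 = 11195793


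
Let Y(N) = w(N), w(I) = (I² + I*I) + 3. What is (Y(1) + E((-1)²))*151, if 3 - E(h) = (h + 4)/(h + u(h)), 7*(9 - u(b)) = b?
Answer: 78067/69 ≈ 1131.4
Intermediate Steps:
u(b) = 9 - b/7
w(I) = 3 + 2*I² (w(I) = (I² + I²) + 3 = 2*I² + 3 = 3 + 2*I²)
E(h) = 3 - (4 + h)/(9 + 6*h/7) (E(h) = 3 - (h + 4)/(h + (9 - h/7)) = 3 - (4 + h)/(9 + 6*h/7))
Y(N) = 3 + 2*N²
(Y(1) + E((-1)²))*151 = ((3 + 2*1²) + (161 + 11*(-1)²)/(3*(21 + 2*(-1)²)))*151 = ((3 + 2*1) + (161 + 11*1)/(3*(21 + 2*1)))*151 = ((3 + 2) + (161 + 11)/(3*(21 + 2)))*151 = (5 + (⅓)*172/23)*151 = (5 + (⅓)*(1/23)*172)*151 = (5 + 172/69)*151 = (517/69)*151 = 78067/69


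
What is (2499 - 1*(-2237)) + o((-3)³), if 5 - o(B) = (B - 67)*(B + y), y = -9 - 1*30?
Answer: -1463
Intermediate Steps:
y = -39 (y = -9 - 30 = -39)
o(B) = 5 - (-67 + B)*(-39 + B) (o(B) = 5 - (B - 67)*(B - 39) = 5 - (-67 + B)*(-39 + B))
(2499 - 1*(-2237)) + o((-3)³) = (2499 - 1*(-2237)) + (-2608 - ((-3)³)² + 106*(-3)³) = (2499 + 2237) + (-2608 - 1*(-27)² + 106*(-27)) = 4736 + (-2608 - 1*729 - 2862) = 4736 + (-2608 - 729 - 2862) = 4736 - 6199 = -1463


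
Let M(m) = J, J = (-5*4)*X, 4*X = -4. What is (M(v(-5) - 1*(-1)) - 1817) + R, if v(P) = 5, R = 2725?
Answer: 928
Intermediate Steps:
X = -1 (X = (1/4)*(-4) = -1)
J = 20 (J = -5*4*(-1) = -20*(-1) = 20)
M(m) = 20
(M(v(-5) - 1*(-1)) - 1817) + R = (20 - 1817) + 2725 = -1797 + 2725 = 928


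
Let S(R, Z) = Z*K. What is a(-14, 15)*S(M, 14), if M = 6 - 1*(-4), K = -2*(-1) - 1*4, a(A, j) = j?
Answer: -420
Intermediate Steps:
K = -2 (K = 2 - 4 = -2)
M = 10 (M = 6 + 4 = 10)
S(R, Z) = -2*Z (S(R, Z) = Z*(-2) = -2*Z)
a(-14, 15)*S(M, 14) = 15*(-2*14) = 15*(-28) = -420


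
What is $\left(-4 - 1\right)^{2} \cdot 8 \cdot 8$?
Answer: $1600$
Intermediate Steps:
$\left(-4 - 1\right)^{2} \cdot 8 \cdot 8 = \left(-5\right)^{2} \cdot 8 \cdot 8 = 25 \cdot 8 \cdot 8 = 200 \cdot 8 = 1600$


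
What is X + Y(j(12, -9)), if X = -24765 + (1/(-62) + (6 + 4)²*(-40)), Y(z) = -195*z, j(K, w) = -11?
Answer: -1650441/62 ≈ -26620.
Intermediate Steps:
X = -1783431/62 (X = -24765 + (1*(-1/62) + 10²*(-40)) = -24765 + (-1/62 + 100*(-40)) = -24765 + (-1/62 - 4000) = -24765 - 248001/62 = -1783431/62 ≈ -28765.)
X + Y(j(12, -9)) = -1783431/62 - 195*(-11) = -1783431/62 + 2145 = -1650441/62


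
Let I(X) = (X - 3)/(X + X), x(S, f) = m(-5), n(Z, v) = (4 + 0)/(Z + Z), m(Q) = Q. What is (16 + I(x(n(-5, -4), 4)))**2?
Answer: 7056/25 ≈ 282.24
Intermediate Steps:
n(Z, v) = 2/Z (n(Z, v) = 4/((2*Z)) = 4*(1/(2*Z)) = 2/Z)
x(S, f) = -5
I(X) = (-3 + X)/(2*X) (I(X) = (-3 + X)/((2*X)) = (-3 + X)*(1/(2*X)) = (-3 + X)/(2*X))
(16 + I(x(n(-5, -4), 4)))**2 = (16 + (1/2)*(-3 - 5)/(-5))**2 = (16 + (1/2)*(-1/5)*(-8))**2 = (16 + 4/5)**2 = (84/5)**2 = 7056/25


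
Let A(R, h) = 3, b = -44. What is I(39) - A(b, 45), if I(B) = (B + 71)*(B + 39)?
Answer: 8577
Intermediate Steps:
I(B) = (39 + B)*(71 + B) (I(B) = (71 + B)*(39 + B) = (39 + B)*(71 + B))
I(39) - A(b, 45) = (2769 + 39**2 + 110*39) - 1*3 = (2769 + 1521 + 4290) - 3 = 8580 - 3 = 8577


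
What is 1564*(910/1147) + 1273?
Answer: 2883371/1147 ≈ 2513.8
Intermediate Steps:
1564*(910/1147) + 1273 = 1423240/1147 + 1273 = 2883371/1147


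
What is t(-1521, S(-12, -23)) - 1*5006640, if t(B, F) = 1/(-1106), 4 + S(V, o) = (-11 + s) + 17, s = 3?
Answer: -5537343841/1106 ≈ -5.0066e+6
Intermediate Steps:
S(V, o) = 5 (S(V, o) = -4 + ((-11 + 3) + 17) = -4 + (-8 + 17) = -4 + 9 = 5)
t(B, F) = -1/1106
t(-1521, S(-12, -23)) - 1*5006640 = -1/1106 - 1*5006640 = -1/1106 - 5006640 = -5537343841/1106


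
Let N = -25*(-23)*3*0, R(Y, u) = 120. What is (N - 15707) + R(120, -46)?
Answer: -15587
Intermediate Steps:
N = 0 (N = -(-575)*0 = -1*0 = 0)
(N - 15707) + R(120, -46) = (0 - 15707) + 120 = -15707 + 120 = -15587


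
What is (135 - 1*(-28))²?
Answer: 26569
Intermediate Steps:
(135 - 1*(-28))² = (135 + 28)² = 163² = 26569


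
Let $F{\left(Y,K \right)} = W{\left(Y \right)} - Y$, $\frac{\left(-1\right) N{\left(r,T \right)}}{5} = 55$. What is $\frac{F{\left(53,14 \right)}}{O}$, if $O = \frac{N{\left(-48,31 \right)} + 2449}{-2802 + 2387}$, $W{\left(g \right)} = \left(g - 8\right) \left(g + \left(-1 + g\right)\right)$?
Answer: $- \frac{969440}{1087} \approx -891.85$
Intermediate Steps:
$N{\left(r,T \right)} = -275$ ($N{\left(r,T \right)} = \left(-5\right) 55 = -275$)
$W{\left(g \right)} = \left(-1 + 2 g\right) \left(-8 + g\right)$ ($W{\left(g \right)} = \left(-8 + g\right) \left(-1 + 2 g\right) = \left(-1 + 2 g\right) \left(-8 + g\right)$)
$F{\left(Y,K \right)} = 8 - 18 Y + 2 Y^{2}$ ($F{\left(Y,K \right)} = \left(8 - 17 Y + 2 Y^{2}\right) - Y = 8 - 18 Y + 2 Y^{2}$)
$O = - \frac{2174}{415}$ ($O = \frac{-275 + 2449}{-2802 + 2387} = \frac{2174}{-415} = 2174 \left(- \frac{1}{415}\right) = - \frac{2174}{415} \approx -5.2386$)
$\frac{F{\left(53,14 \right)}}{O} = \frac{8 - 954 + 2 \cdot 53^{2}}{- \frac{2174}{415}} = \left(8 - 954 + 2 \cdot 2809\right) \left(- \frac{415}{2174}\right) = \left(8 - 954 + 5618\right) \left(- \frac{415}{2174}\right) = 4672 \left(- \frac{415}{2174}\right) = - \frac{969440}{1087}$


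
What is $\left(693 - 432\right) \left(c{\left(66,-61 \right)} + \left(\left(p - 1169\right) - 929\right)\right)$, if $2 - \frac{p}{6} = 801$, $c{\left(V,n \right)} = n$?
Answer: $-1814733$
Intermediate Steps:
$p = -4794$ ($p = 12 - 4806 = -4794$)
$\left(693 - 432\right) \left(c{\left(66,-61 \right)} + \left(\left(p - 1169\right) - 929\right)\right) = \left(693 - 432\right) \left(-61 - 6892\right) = 261 \left(-61 - 6892\right) = 261 \left(-6953\right) = -1814733$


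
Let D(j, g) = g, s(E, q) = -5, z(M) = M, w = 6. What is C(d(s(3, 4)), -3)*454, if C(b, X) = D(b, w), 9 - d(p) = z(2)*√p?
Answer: 2724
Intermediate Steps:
d(p) = 9 - 2*√p
C(b, X) = 6
C(d(s(3, 4)), -3)*454 = 6*454 = 2724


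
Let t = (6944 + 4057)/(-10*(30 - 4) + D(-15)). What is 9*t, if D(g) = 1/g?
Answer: -1485135/3901 ≈ -380.71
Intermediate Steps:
t = -165015/3901 (t = (6944 + 4057)/(-10*(30 - 4) + 1/(-15)) = 11001/(-10*26 - 1/15) = 11001/(-260 - 1/15) = 11001/(-3901/15) = 11001*(-15/3901) = -165015/3901 ≈ -42.301)
9*t = 9*(-165015/3901) = -1485135/3901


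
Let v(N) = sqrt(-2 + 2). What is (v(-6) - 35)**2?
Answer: 1225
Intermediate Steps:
v(N) = 0 (v(N) = sqrt(0) = 0)
(v(-6) - 35)**2 = (0 - 35)**2 = (-35)**2 = 1225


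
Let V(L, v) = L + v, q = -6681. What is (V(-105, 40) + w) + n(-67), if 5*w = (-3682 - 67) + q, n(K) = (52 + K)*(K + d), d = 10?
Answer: -1296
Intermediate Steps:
n(K) = (10 + K)*(52 + K) (n(K) = (52 + K)*(K + 10) = (52 + K)*(10 + K) = (10 + K)*(52 + K))
w = -2086 (w = ((-3682 - 67) - 6681)/5 = (-3749 - 6681)/5 = (⅕)*(-10430) = -2086)
(V(-105, 40) + w) + n(-67) = ((-105 + 40) - 2086) + (520 + (-67)² + 62*(-67)) = (-65 - 2086) + (520 + 4489 - 4154) = -2151 + 855 = -1296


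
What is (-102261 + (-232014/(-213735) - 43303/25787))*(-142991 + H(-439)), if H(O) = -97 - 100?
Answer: 26901369579423373472/1837194815 ≈ 1.4643e+10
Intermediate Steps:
H(O) = -197
(-102261 + (-232014/(-213735) - 43303/25787))*(-142991 + H(-439)) = (-102261 + (-232014/(-213735) - 43303/25787))*(-142991 - 197) = (-102261 + (-232014*(-1/213735) - 43303*1/25787))*(-143188) = (-102261 + (77338/71245 - 43303/25787))*(-143188) = (-102261 - 1090807229/1837194815)*(-143188) = -187874469783944/1837194815*(-143188) = 26901369579423373472/1837194815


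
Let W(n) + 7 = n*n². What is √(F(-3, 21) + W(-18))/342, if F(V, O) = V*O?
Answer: I*√5902/342 ≈ 0.22463*I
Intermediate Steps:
F(V, O) = O*V
W(n) = -7 + n³ (W(n) = -7 + n*n² = -7 + n³)
√(F(-3, 21) + W(-18))/342 = √(21*(-3) + (-7 + (-18)³))/342 = √(-63 + (-7 - 5832))*(1/342) = √(-63 - 5839)*(1/342) = √(-5902)*(1/342) = (I*√5902)*(1/342) = I*√5902/342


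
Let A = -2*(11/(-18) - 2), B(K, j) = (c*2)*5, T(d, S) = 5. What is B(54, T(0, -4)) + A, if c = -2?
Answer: -133/9 ≈ -14.778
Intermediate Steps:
B(K, j) = -20 (B(K, j) = -2*2*5 = -4*5 = -20)
A = 47/9 (A = -2*(11*(-1/18) - 2) = -2*(-11/18 - 2) = -2*(-47/18) = 47/9 ≈ 5.2222)
B(54, T(0, -4)) + A = -20 + 47/9 = -133/9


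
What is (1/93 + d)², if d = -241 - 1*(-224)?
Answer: 2496400/8649 ≈ 288.63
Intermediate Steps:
d = -17 (d = -241 + 224 = -17)
(1/93 + d)² = (1/93 - 17)² = (-1580/93)² = 2496400/8649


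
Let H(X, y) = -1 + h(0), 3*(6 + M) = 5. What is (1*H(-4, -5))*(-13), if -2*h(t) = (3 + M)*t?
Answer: 13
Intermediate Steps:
M = -13/3 (M = -6 + (⅓)*5 = -6 + 5/3 = -13/3 ≈ -4.3333)
h(t) = 2*t/3 (h(t) = -(3 - 13/3)*t/2 = -(-2)*t/3 = 2*t/3)
H(X, y) = -1 (H(X, y) = -1 + (⅔)*0 = -1 + 0 = -1)
(1*H(-4, -5))*(-13) = (1*(-1))*(-13) = -1*(-13) = 13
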